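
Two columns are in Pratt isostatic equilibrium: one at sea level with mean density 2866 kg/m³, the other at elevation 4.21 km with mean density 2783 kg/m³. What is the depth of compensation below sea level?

ρ_ref D = ρ (D + h) → D (ρ_ref − ρ) = ρ h.
D = ρ h/(ρ_ref − ρ) = 2783 × 4.21 km/(2866 − 2783) = 141 km.

141 km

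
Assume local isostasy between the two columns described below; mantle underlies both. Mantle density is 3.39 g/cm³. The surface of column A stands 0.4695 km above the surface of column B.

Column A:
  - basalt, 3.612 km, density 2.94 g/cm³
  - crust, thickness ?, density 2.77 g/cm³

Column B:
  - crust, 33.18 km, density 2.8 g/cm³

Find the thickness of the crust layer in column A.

Take the compensation level at the base of the deeper column (depth z_c below the surface of column A) and equate Σ ρ_i t_i down to z_c; mantle fills any gap and the z_c terms cancel.
Column A: 3.612×2.94 + x×2.77 + (z_c − 3.612 − x)×3.39
Column B: 0.4695×0 + 33.18×2.8 + (z_c − 0.4695 − 33.18)×3.39
The z_c×3.39 term appears on both sides and cancels. Collect the known terms of each column as K = Σ(ρt)_known − 3.39 × (depth of known layers): K_A = 10.61928 − 3.39×3.612 = −1.6254; K_B = 92.904 − 3.39×(0.4695 + 33.18) = −21.167805.
Balance: K_A − x×(3.39 − 2.77) = K_B, so x = (K_A − K_B)/(3.39 − 2.77) = 19.5424/0.62 = 31.5 km.

31.5 km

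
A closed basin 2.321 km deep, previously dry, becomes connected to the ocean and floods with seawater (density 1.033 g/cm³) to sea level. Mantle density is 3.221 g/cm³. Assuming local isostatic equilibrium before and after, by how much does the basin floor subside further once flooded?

After flooding the water column is d + s deep. Its weight must equal the weight of mantle displaced by the extra subsidence s: (d + s) ρ_w = s ρ_m.
s = d ρ_w / (ρ_m − ρ_w) = 2.321 km × 1.033/(3.221 − 1.033) = 1.1 km.

1.1 km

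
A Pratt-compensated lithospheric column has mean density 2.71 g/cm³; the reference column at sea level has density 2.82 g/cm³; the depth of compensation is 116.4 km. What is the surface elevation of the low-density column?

4.72 km

ρ_ref D = ρ (D + h) → h = D (ρ_ref − ρ)/ρ.
h = 116.4 km × (2.82 − 2.71)/2.71 = 4.72 km.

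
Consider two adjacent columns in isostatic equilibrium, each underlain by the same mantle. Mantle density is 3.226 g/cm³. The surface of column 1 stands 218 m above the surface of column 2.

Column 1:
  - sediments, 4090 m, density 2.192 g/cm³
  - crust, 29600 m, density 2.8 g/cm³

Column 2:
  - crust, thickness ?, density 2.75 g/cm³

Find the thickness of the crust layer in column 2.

Take the compensation level at the base of the deeper column (depth z_c below the surface of column 1) and equate Σ ρ_i t_i down to z_c; mantle fills any gap and the z_c terms cancel.
Column 1: 4090×2.192 + 29600×2.8 + (z_c − 33690)×3.226
Column 2: 218×0 + x×2.75 + (z_c − 218 − 0 − x)×3.226
The z_c×3.226 term appears on both sides and cancels. Collect the known terms of each column as K = Σ(ρt)_known − 3.226 × (depth of known layers): K_1 = 91845.28 − 3.226×33690 = −16838.66; K_2 = 0 − 3.226×(218 + 0) = −703.268.
Balance: K_1 = K_2 − x×(3.226 − 2.75), so x = (K_2 − K_1)/(3.226 − 2.75) = 16135.4/0.476 = 33900 m.

33900 m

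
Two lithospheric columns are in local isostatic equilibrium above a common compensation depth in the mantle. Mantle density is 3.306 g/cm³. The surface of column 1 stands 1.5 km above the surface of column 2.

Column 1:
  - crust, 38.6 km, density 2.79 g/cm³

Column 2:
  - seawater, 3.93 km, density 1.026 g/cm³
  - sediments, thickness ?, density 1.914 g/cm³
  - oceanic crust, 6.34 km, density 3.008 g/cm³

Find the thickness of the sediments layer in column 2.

2.95 km

Take the compensation level at the base of the deeper column (depth z_c below the surface of column 1) and equate Σ ρ_i t_i down to z_c; mantle fills any gap and the z_c terms cancel.
Column 1: 38.6×2.79 + (z_c − 38.6)×3.306
Column 2: 1.5×0 + 3.93×1.026 + x×1.914 + 6.34×3.008 + (z_c − 1.5 − 10.27 − x)×3.306
The z_c×3.306 term appears on both sides and cancels. Collect the known terms of each column as K = Σ(ρt)_known − 3.306 × (depth of known layers): K_1 = 107.694 − 3.306×38.6 = −19.9176; K_2 = 23.1029 − 3.306×(1.5 + 10.27) = −15.80872.
Balance: K_1 = K_2 − x×(3.306 − 1.914), so x = (K_2 − K_1)/(3.306 − 1.914) = 4.10888/1.392 = 2.95 km.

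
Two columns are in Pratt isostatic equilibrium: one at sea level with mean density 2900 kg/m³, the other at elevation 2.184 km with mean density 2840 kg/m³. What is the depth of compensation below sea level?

103 km

ρ_ref D = ρ (D + h) → D (ρ_ref − ρ) = ρ h.
D = ρ h/(ρ_ref − ρ) = 2840 × 2.184 km/(2900 − 2840) = 103 km.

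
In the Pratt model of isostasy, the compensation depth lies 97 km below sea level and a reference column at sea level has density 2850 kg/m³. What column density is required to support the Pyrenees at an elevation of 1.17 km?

Pratt balance: ρ_ref D = ρ (D + h).
ρ = ρ_ref D/(D + h) = 2850 × 97 km/(97 km + 1.17 km) = 2820 kg/m³.

2820 kg/m³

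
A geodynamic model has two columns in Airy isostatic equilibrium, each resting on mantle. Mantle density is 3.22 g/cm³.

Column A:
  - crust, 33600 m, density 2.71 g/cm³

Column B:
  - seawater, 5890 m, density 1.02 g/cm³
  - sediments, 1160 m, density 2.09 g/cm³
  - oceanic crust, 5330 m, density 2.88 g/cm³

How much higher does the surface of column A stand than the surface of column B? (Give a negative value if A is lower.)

For any compensation level in the mantle, the mantle terms cancel and isostasy reduces to e = (Σt_A − Σt_B) − (Σ(ρt)_A − Σ(ρt)_B) / ρ_m.
Σt_A = 33600 m; Σt_B = 12380 m; Σ(ρt)_A = 91056; Σ(ρt)_B = 23782.6 (in m·g/cm³).
e = (33600 − 12380) − (91056 − 23782.6) / 3.22 = 328 m.

328 m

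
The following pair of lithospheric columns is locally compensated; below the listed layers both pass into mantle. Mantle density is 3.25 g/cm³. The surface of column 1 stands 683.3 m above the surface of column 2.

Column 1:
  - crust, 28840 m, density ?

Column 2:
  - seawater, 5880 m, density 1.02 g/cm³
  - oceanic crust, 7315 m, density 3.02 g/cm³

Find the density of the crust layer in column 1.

2.66 g/cm³

Take the compensation level at the base of the deeper column (depth z_c below the surface of column 1) and equate Σ ρ_i t_i down to z_c; mantle fills any gap and the z_c terms cancel.
Column 1: 28840×ρ + (z_c − 28840)×3.25
Column 2: 683.3×0 + 5880×1.02 + 7315×3.02 + (z_c − 683.3 − 13195)×3.25
The z_c×3.25 term appears on both sides and cancels. Collect the known terms of each column as K = Σ(ρt)_known − 3.25 × (depth of known layers): K_1 = 0 − 3.25×28840 = −93730; K_2 = 28088.9 − 3.25×(683.3 + 13195) = −17015.575.
Balance: K_1 + 28840×ρ = K_2, so ρ = (K_2 − K_1)/28840 = 76714.4/28840 = 2.66 g/cm³.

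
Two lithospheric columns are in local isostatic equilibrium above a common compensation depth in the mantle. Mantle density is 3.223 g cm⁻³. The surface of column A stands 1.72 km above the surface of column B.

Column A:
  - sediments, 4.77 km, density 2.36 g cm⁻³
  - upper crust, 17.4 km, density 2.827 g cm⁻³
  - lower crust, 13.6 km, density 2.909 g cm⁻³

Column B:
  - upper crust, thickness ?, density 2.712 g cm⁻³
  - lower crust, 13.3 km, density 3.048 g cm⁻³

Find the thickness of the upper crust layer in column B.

Take the compensation level at the base of the deeper column (depth z_c below the surface of column A) and equate Σ ρ_i t_i down to z_c; mantle fills any gap and the z_c terms cancel.
Column A: 4.77×2.36 + 17.4×2.827 + 13.6×2.909 + (z_c − 35.77)×3.223
Column B: 1.72×0 + x×2.712 + 13.3×3.048 + (z_c − 1.72 − 13.3 − x)×3.223
The z_c×3.223 term appears on both sides and cancels. Collect the known terms of each column as K = Σ(ρt)_known − 3.223 × (depth of known layers): K_A = 100.0094 − 3.223×35.77 = −15.27731; K_B = 40.5384 − 3.223×(1.72 + 13.3) = −7.87106.
Balance: K_A = K_B − x×(3.223 − 2.712), so x = (K_B − K_A)/(3.223 − 2.712) = 7.40625/0.511 = 14.5 km.

14.5 km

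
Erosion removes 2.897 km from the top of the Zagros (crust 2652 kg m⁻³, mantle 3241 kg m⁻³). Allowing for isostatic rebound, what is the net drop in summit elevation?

0.526 km

Rebound u = e ρ_c/ρ_m = 2.897 km × 2652/3241 = 2.371 km.
Net surface drop = e − u = 2.897 km − 2.371 km = e (ρ_m − ρ_c)/ρ_m = 0.526 km.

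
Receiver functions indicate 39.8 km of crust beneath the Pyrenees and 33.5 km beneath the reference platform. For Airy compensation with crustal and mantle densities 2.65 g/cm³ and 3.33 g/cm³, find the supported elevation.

Excess crust Δ = 39.8 km − 33.5 km = 6.3 km, split between elevation h and root r with h + r = Δ.
Airy balance ρ_c h = (ρ_m − ρ_c) r gives r = h ρ_c/(ρ_m − ρ_c), so h (1 + ρ_c/(ρ_m − ρ_c)) = Δ, i.e. h = Δ (ρ_m − ρ_c)/ρ_m.
h = 6.3 km × 0.68/3.33 = 1.29 km.

1.29 km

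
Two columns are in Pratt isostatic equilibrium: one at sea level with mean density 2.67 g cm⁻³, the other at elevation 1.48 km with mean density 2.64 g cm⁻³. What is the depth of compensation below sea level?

ρ_ref D = ρ (D + h) → D (ρ_ref − ρ) = ρ h.
D = ρ h/(ρ_ref − ρ) = 2.64 × 1.48 km/(2.67 − 2.64) = 130 km.

130 km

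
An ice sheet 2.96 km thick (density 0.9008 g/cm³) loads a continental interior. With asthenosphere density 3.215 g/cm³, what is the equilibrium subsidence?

0.829 km

For local isostatic compensation: the ice load ρ_ice t is balanced by mantle displaced below, ρ_m s.
s = t ρ_ice / ρ_m = 2.96 km × 0.9008/3.215 = 0.829 km.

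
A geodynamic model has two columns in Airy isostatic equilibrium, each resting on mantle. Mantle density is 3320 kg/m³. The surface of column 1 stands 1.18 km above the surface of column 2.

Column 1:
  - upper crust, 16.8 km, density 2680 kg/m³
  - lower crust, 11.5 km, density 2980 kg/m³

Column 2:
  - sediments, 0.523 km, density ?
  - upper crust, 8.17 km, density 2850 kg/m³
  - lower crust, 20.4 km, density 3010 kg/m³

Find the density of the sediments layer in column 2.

2210 kg/m³

Take the compensation level at the base of the deeper column (depth z_c below the surface of column 1) and equate Σ ρ_i t_i down to z_c; mantle fills any gap and the z_c terms cancel.
Column 1: 16.8×2680 + 11.5×2980 + (z_c − 28.3)×3320
Column 2: 1.18×0 + 0.523×ρ + 8.17×2850 + 20.4×3010 + (z_c − 1.18 − 29.093)×3320
The z_c×3320 term appears on both sides and cancels. Collect the known terms of each column as K = Σ(ρt)_known − 3320 × (depth of known layers): K_1 = 79294 − 3320×28.3 = −14662; K_2 = 84688.5 − 3320×(1.18 + 29.093) = −15817.86.
Balance: K_1 = K_2 + 0.523×ρ, so ρ = (K_1 − K_2)/0.523 = 1155.86/0.523 = 2210 kg/m³.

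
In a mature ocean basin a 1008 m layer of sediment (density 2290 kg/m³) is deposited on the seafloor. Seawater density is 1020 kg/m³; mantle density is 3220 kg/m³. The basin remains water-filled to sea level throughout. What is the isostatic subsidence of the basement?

Submarine loading: the sediment displaces seawater, and the subsidence is in turn flooded, so s (ρ_m − ρ_w) = t (ρ_sed − ρ_w).
s = 1008 m × (2290 − 1020) / (3220 − 1020) = 582 m.

582 m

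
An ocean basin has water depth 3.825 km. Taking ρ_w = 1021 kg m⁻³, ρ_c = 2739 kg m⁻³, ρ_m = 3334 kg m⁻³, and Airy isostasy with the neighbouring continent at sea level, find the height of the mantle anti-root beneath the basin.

Balancing pressure at the compensation depth: replacing crust with seawater at the top is compensated by replacing crust with mantle at the base: d (ρ_c − ρ_w) = a (ρ_m − ρ_c).
a = d (ρ_c − ρ_w)/(ρ_m − ρ_c) = 3.825 km × 1718/595 = 11 km.

11 km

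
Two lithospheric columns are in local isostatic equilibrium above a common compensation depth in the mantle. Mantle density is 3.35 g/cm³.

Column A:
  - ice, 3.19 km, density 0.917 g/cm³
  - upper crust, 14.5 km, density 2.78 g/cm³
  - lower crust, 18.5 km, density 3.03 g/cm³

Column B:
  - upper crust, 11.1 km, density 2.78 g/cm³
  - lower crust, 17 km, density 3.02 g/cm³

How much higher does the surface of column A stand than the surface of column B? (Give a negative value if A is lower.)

2.99 km

For any compensation level in the mantle, the mantle terms cancel and isostasy reduces to e = (Σt_A − Σt_B) − (Σ(ρt)_A − Σ(ρt)_B) / ρ_m.
Σt_A = 36.19 km; Σt_B = 28.1 km; Σ(ρt)_A = 99.29023; Σ(ρt)_B = 82.198 (in km·g/cm³).
e = (36.19 − 28.1) − (99.29023 − 82.198) / 3.35 = 2.99 km.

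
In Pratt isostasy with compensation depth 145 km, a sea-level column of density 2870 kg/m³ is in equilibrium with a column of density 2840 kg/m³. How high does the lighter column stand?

ρ_ref D = ρ (D + h) → h = D (ρ_ref − ρ)/ρ.
h = 145 km × (2870 − 2840)/2840 = 1.53 km.

1.53 km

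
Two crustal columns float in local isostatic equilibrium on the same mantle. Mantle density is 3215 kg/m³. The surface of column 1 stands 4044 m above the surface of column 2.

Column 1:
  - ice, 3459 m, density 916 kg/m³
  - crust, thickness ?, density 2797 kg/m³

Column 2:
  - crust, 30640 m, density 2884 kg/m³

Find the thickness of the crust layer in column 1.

36300 m

Take the compensation level at the base of the deeper column (depth z_c below the surface of column 1) and equate Σ ρ_i t_i down to z_c; mantle fills any gap and the z_c terms cancel.
Column 1: 3459×916 + x×2797 + (z_c − 3459 − x)×3215
Column 2: 4044×0 + 30640×2884 + (z_c − 4044 − 30640)×3215
The z_c×3215 term appears on both sides and cancels. Collect the known terms of each column as K = Σ(ρt)_known − 3215 × (depth of known layers): K_1 = 3168444 − 3215×3459 = −7952241; K_2 = 88365760 − 3215×(4044 + 30640) = −23143300.
Balance: K_1 − x×(3215 − 2797) = K_2, so x = (K_1 − K_2)/(3215 − 2797) = 15191100/418 = 36300 m.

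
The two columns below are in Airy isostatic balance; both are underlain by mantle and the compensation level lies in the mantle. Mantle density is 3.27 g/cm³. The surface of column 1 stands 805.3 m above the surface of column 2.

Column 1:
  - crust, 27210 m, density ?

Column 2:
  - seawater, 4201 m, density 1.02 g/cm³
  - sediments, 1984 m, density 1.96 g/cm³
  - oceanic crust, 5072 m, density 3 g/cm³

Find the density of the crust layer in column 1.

2.68 g/cm³

Take the compensation level at the base of the deeper column (depth z_c below the surface of column 1) and equate Σ ρ_i t_i down to z_c; mantle fills any gap and the z_c terms cancel.
Column 1: 27210×ρ + (z_c − 27210)×3.27
Column 2: 805.3×0 + 4201×1.02 + 1984×1.96 + 5072×3 + (z_c − 805.3 − 11257)×3.27
The z_c×3.27 term appears on both sides and cancels. Collect the known terms of each column as K = Σ(ρt)_known − 3.27 × (depth of known layers): K_1 = 0 − 3.27×27210 = −88976.7; K_2 = 23389.66 − 3.27×(805.3 + 11257) = −16054.061.
Balance: K_1 + 27210×ρ = K_2, so ρ = (K_2 − K_1)/27210 = 72922.6/27210 = 2.68 g/cm³.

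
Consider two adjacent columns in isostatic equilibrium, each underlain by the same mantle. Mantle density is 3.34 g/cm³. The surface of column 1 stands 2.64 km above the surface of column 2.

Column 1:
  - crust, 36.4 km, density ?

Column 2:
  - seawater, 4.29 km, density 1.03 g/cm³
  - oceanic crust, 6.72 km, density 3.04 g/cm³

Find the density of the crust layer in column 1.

Take the compensation level at the base of the deeper column (depth z_c below the surface of column 1) and equate Σ ρ_i t_i down to z_c; mantle fills any gap and the z_c terms cancel.
Column 1: 36.4×ρ + (z_c − 36.4)×3.34
Column 2: 2.64×0 + 4.29×1.03 + 6.72×3.04 + (z_c − 2.64 − 11.01)×3.34
The z_c×3.34 term appears on both sides and cancels. Collect the known terms of each column as K = Σ(ρt)_known − 3.34 × (depth of known layers): K_1 = 0 − 3.34×36.4 = −121.576; K_2 = 24.8475 − 3.34×(2.64 + 11.01) = −20.7435.
Balance: K_1 + 36.4×ρ = K_2, so ρ = (K_2 − K_1)/36.4 = 100.832/36.4 = 2.77 g/cm³.

2.77 g/cm³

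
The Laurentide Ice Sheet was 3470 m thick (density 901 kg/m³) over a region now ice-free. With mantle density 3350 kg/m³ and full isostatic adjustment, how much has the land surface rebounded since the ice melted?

Removing the load lets mantle flow back in; uplift u satisfies ρ_ice t = ρ_m u.
u = t ρ_ice/ρ_m = 3470 m × 901/3350 = 933 m.

933 m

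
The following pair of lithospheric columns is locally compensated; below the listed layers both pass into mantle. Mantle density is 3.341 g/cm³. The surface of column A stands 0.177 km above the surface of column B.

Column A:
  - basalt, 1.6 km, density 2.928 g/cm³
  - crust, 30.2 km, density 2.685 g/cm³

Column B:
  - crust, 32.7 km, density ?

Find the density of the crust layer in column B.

Take the compensation level at the base of the deeper column (depth z_c below the surface of column A) and equate Σ ρ_i t_i down to z_c; mantle fills any gap and the z_c terms cancel.
Column A: 1.6×2.928 + 30.2×2.685 + (z_c − 31.8)×3.341
Column B: 0.177×0 + 32.7×ρ + (z_c − 0.177 − 32.7)×3.341
The z_c×3.341 term appears on both sides and cancels. Collect the known terms of each column as K = Σ(ρt)_known − 3.341 × (depth of known layers): K_A = 85.7718 − 3.341×31.8 = −20.472; K_B = 0 − 3.341×(0.177 + 32.7) = −109.842057.
Balance: K_A = K_B + 32.7×ρ, so ρ = (K_A − K_B)/32.7 = 89.3701/32.7 = 2.73 g/cm³.

2.73 g/cm³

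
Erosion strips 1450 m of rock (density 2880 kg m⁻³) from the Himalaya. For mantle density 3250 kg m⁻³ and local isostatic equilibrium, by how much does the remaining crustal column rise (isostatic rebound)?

1280 m

Unloading: uplift u = e ρ_c/ρ_m = 1450 m × 2880/3250 = 1280 m.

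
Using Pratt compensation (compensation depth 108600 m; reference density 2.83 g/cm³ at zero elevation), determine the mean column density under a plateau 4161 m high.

2.73 g/cm³

Pratt balance: ρ_ref D = ρ (D + h).
ρ = ρ_ref D/(D + h) = 2.83 × 108600 m/(108600 m + 4161 m) = 2.73 g/cm³.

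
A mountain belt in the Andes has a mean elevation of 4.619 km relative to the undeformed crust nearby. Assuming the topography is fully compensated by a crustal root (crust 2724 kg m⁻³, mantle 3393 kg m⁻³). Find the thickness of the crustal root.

18.8 km

In Airy isostatic equilibrium: the weight of the topography is balanced by the buoyancy of the root, ρ_c h = (ρ_m − ρ_c) r.
r = h · ρ_c / (ρ_m − ρ_c) = 4.619 km × 2724 / (3393 − 2724) = 18.8 km.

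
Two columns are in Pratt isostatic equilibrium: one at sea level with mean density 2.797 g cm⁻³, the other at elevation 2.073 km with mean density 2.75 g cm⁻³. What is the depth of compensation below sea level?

121 km

ρ_ref D = ρ (D + h) → D (ρ_ref − ρ) = ρ h.
D = ρ h/(ρ_ref − ρ) = 2.75 × 2.073 km/(2.797 − 2.75) = 121 km.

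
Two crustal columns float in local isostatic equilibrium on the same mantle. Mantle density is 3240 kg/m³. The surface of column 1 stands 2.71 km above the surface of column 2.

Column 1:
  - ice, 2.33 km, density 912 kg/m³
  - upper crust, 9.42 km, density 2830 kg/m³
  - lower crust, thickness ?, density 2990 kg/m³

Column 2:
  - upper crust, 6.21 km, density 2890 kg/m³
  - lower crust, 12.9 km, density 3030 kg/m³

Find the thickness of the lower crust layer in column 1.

17.5 km

Take the compensation level at the base of the deeper column (depth z_c below the surface of column 1) and equate Σ ρ_i t_i down to z_c; mantle fills any gap and the z_c terms cancel.
Column 1: 2.33×912 + 9.42×2830 + x×2990 + (z_c − 11.75 − x)×3240
Column 2: 2.71×0 + 6.21×2890 + 12.9×3030 + (z_c − 2.71 − 19.11)×3240
The z_c×3240 term appears on both sides and cancels. Collect the known terms of each column as K = Σ(ρt)_known − 3240 × (depth of known layers): K_1 = 28783.56 − 3240×11.75 = −9286.44; K_2 = 57033.9 − 3240×(2.71 + 19.11) = −13662.9.
Balance: K_1 − x×(3240 − 2990) = K_2, so x = (K_1 − K_2)/(3240 − 2990) = 4376.46/250 = 17.5 km.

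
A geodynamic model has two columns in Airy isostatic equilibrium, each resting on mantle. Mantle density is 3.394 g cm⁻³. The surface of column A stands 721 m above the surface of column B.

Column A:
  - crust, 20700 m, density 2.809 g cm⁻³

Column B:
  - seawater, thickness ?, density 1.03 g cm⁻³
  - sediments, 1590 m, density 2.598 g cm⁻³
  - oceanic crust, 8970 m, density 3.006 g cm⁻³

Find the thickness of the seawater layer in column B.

2080 m

Take the compensation level at the base of the deeper column (depth z_c below the surface of column A) and equate Σ ρ_i t_i down to z_c; mantle fills any gap and the z_c terms cancel.
Column A: 20700×2.809 + (z_c − 20700)×3.394
Column B: 721×0 + x×1.03 + 1590×2.598 + 8970×3.006 + (z_c − 721 − 10560 − x)×3.394
The z_c×3.394 term appears on both sides and cancels. Collect the known terms of each column as K = Σ(ρt)_known − 3.394 × (depth of known layers): K_A = 58146.3 − 3.394×20700 = −12109.5; K_B = 31094.64 − 3.394×(721 + 10560) = −7193.074.
Balance: K_A = K_B − x×(3.394 − 1.03), so x = (K_B − K_A)/(3.394 − 1.03) = 4916.43/2.364 = 2080 m.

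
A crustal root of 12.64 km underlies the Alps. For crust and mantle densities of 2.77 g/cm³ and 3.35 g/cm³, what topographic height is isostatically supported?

2.65 km

Equating mass per unit area of the two columns: ρ_c h = (ρ_m − ρ_c) r.
h = r (ρ_m − ρ_c) / ρ_c = 12.64 km × (3.35 − 2.77) / 2.77 = 2.65 km.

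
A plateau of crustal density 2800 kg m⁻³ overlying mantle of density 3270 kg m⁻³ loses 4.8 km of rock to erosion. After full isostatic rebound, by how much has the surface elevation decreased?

0.69 km

Rebound u = e ρ_c/ρ_m = 4.8 km × 2800/3270 = 4.11 km.
Net surface drop = e − u = 4.8 km − 4.11 km = e (ρ_m − ρ_c)/ρ_m = 0.69 km.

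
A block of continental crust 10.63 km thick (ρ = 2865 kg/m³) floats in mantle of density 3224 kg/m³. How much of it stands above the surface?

1.18 km

Floating equilibrium: submerged depth d = t ρ_obj/ρ_fluid = 10.63 km × 2865/3224 = 9.446 km.
Freeboard = t − d = 10.63 km − 9.446 km = 1.18 km.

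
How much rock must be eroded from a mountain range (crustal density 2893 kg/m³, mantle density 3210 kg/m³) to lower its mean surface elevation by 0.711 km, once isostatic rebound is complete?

Net drop Δ = e − u = e − e ρ_c/ρ_m = e (ρ_m − ρ_c)/ρ_m.
e = Δ ρ_m/(ρ_m − ρ_c) = 0.711 km × 3210/317 = 7.2 km.

7.2 km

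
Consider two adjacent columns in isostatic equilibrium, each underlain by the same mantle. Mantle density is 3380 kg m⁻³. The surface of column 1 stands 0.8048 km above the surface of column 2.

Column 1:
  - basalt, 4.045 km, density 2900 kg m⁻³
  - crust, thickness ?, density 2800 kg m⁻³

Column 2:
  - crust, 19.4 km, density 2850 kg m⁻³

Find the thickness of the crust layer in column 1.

Take the compensation level at the base of the deeper column (depth z_c below the surface of column 1) and equate Σ ρ_i t_i down to z_c; mantle fills any gap and the z_c terms cancel.
Column 1: 4.045×2900 + x×2800 + (z_c − 4.045 − x)×3380
Column 2: 0.8048×0 + 19.4×2850 + (z_c − 0.8048 − 19.4)×3380
The z_c×3380 term appears on both sides and cancels. Collect the known terms of each column as K = Σ(ρt)_known − 3380 × (depth of known layers): K_1 = 11730.5 − 3380×4.045 = −1941.6; K_2 = 55290 − 3380×(0.8048 + 19.4) = −13002.224.
Balance: K_1 − x×(3380 − 2800) = K_2, so x = (K_1 − K_2)/(3380 − 2800) = 11060.6/580 = 19.1 km.

19.1 km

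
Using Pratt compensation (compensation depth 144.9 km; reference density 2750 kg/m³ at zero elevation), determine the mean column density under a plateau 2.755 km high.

2700 kg/m³

Pratt balance: ρ_ref D = ρ (D + h).
ρ = ρ_ref D/(D + h) = 2750 × 144.9 km/(144.9 km + 2.755 km) = 2700 kg/m³.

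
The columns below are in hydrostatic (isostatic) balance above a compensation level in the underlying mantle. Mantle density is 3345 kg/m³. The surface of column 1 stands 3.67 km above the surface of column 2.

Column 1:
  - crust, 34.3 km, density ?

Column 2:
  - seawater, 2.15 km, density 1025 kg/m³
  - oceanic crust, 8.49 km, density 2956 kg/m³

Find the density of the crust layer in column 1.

Take the compensation level at the base of the deeper column (depth z_c below the surface of column 1) and equate Σ ρ_i t_i down to z_c; mantle fills any gap and the z_c terms cancel.
Column 1: 34.3×ρ + (z_c − 34.3)×3345
Column 2: 3.67×0 + 2.15×1025 + 8.49×2956 + (z_c − 3.67 − 10.64)×3345
The z_c×3345 term appears on both sides and cancels. Collect the known terms of each column as K = Σ(ρt)_known − 3345 × (depth of known layers): K_1 = 0 − 3345×34.3 = −114733.5; K_2 = 27300.19 − 3345×(3.67 + 10.64) = −20566.76.
Balance: K_1 + 34.3×ρ = K_2, so ρ = (K_2 − K_1)/34.3 = 94166.7/34.3 = 2750 kg/m³.

2750 kg/m³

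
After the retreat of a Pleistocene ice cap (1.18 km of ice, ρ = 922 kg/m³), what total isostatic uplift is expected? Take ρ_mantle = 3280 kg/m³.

0.332 km

Removing the load lets mantle flow back in; uplift u satisfies ρ_ice t = ρ_m u.
u = t ρ_ice/ρ_m = 1.18 km × 922/3280 = 0.332 km.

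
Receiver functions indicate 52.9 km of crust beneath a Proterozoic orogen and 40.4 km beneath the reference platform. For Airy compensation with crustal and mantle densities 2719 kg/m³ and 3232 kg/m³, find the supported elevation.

Excess crust Δ = 52.9 km − 40.4 km = 12.5 km, split between elevation h and root r with h + r = Δ.
Airy balance ρ_c h = (ρ_m − ρ_c) r gives r = h ρ_c/(ρ_m − ρ_c), so h (1 + ρ_c/(ρ_m − ρ_c)) = Δ, i.e. h = Δ (ρ_m − ρ_c)/ρ_m.
h = 12.5 km × 513/3232 = 1.98 km.

1.98 km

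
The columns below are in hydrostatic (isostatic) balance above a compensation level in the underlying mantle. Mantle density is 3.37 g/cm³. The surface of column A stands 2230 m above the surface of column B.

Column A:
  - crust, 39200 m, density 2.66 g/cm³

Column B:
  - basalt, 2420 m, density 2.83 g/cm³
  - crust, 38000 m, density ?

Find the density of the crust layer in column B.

Take the compensation level at the base of the deeper column (depth z_c below the surface of column A) and equate Σ ρ_i t_i down to z_c; mantle fills any gap and the z_c terms cancel.
Column A: 39200×2.66 + (z_c − 39200)×3.37
Column B: 2230×0 + 2420×2.83 + 38000×ρ + (z_c − 2230 − 40420)×3.37
The z_c×3.37 term appears on both sides and cancels. Collect the known terms of each column as K = Σ(ρt)_known − 3.37 × (depth of known layers): K_A = 104272 − 3.37×39200 = −27832; K_B = 6848.6 − 3.37×(2230 + 40420) = −136881.9.
Balance: K_A = K_B + 38000×ρ, so ρ = (K_A − K_B)/38000 = 109050/38000 = 2.87 g/cm³.

2.87 g/cm³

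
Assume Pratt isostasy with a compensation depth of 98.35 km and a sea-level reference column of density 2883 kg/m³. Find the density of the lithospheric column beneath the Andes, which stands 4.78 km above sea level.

Pratt balance: ρ_ref D = ρ (D + h).
ρ = ρ_ref D/(D + h) = 2883 × 98.35 km/(98.35 km + 4.78 km) = 2750 kg/m³.

2750 kg/m³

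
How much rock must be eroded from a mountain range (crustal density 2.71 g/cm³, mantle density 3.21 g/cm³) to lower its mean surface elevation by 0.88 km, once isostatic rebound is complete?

Net drop Δ = e − u = e − e ρ_c/ρ_m = e (ρ_m − ρ_c)/ρ_m.
e = Δ ρ_m/(ρ_m − ρ_c) = 0.88 km × 3.21/0.5 = 5.65 km.

5.65 km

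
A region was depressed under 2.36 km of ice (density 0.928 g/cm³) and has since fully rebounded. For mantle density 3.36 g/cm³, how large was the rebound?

Removing the load lets mantle flow back in; uplift u satisfies ρ_ice t = ρ_m u.
u = t ρ_ice/ρ_m = 2.36 km × 0.928/3.36 = 0.652 km.

0.652 km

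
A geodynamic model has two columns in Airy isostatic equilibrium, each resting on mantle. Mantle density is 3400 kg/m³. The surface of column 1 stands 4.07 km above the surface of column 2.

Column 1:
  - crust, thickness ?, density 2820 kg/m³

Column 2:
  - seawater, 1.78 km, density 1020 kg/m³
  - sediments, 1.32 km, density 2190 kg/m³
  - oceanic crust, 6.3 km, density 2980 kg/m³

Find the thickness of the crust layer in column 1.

Take the compensation level at the base of the deeper column (depth z_c below the surface of column 1) and equate Σ ρ_i t_i down to z_c; mantle fills any gap and the z_c terms cancel.
Column 1: x×2820 + (z_c − 0 − x)×3400
Column 2: 4.07×0 + 1.78×1020 + 1.32×2190 + 6.3×2980 + (z_c − 4.07 − 9.4)×3400
The z_c×3400 term appears on both sides and cancels. Collect the known terms of each column as K = Σ(ρt)_known − 3400 × (depth of known layers): K_1 = 0 − 3400×0 = 0; K_2 = 23480.4 − 3400×(4.07 + 9.4) = −22317.6.
Balance: K_1 − x×(3400 − 2820) = K_2, so x = (K_1 − K_2)/(3400 − 2820) = 22317.6/580 = 38.5 km.

38.5 km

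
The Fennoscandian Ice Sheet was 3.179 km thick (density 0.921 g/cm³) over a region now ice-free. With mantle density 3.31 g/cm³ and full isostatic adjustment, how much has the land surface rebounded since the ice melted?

0.885 km

Removing the load lets mantle flow back in; uplift u satisfies ρ_ice t = ρ_m u.
u = t ρ_ice/ρ_m = 3.179 km × 0.921/3.31 = 0.885 km.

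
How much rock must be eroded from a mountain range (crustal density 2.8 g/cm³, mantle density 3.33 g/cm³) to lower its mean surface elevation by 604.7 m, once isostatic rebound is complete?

3800 m

Net drop Δ = e − u = e − e ρ_c/ρ_m = e (ρ_m − ρ_c)/ρ_m.
e = Δ ρ_m/(ρ_m − ρ_c) = 604.7 m × 3.33/0.53 = 3800 m.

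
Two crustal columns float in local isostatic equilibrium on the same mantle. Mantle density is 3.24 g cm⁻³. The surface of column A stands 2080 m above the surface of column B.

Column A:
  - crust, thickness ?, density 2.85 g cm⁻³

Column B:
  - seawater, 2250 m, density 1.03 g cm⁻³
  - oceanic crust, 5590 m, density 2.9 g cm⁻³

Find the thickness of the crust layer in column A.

Take the compensation level at the base of the deeper column (depth z_c below the surface of column A) and equate Σ ρ_i t_i down to z_c; mantle fills any gap and the z_c terms cancel.
Column A: x×2.85 + (z_c − 0 − x)×3.24
Column B: 2080×0 + 2250×1.03 + 5590×2.9 + (z_c − 2080 − 7840)×3.24
The z_c×3.24 term appears on both sides and cancels. Collect the known terms of each column as K = Σ(ρt)_known − 3.24 × (depth of known layers): K_A = 0 − 3.24×0 = 0; K_B = 18528.5 − 3.24×(2080 + 7840) = −13612.3.
Balance: K_A − x×(3.24 − 2.85) = K_B, so x = (K_A − K_B)/(3.24 − 2.85) = 13612.3/0.39 = 34900 m.

34900 m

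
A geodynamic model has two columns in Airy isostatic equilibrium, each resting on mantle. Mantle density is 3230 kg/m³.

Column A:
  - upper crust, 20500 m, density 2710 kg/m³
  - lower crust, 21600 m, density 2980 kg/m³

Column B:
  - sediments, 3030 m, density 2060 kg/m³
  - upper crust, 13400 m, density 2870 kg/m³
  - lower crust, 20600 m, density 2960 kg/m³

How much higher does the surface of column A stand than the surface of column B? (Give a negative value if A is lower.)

For any compensation level in the mantle, the mantle terms cancel and isostasy reduces to e = (Σt_A − Σt_B) − (Σ(ρt)_A − Σ(ρt)_B) / ρ_m.
Σt_A = 42100 m; Σt_B = 37030 m; Σ(ρt)_A = 119923000; Σ(ρt)_B = 105675800 (in m·kg/m³).
e = (42100 − 37030) − (119923000 − 105675800) / 3230 = 659 m.

659 m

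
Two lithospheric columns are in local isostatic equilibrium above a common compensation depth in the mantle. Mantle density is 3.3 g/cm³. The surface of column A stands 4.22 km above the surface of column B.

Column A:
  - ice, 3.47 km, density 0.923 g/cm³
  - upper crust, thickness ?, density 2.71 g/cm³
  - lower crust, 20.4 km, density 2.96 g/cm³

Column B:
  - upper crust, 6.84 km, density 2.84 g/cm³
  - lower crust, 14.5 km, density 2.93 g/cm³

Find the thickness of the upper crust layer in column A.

Take the compensation level at the base of the deeper column (depth z_c below the surface of column A) and equate Σ ρ_i t_i down to z_c; mantle fills any gap and the z_c terms cancel.
Column A: 3.47×0.923 + x×2.71 + 20.4×2.96 + (z_c − 23.87 − x)×3.3
Column B: 4.22×0 + 6.84×2.84 + 14.5×2.93 + (z_c − 4.22 − 21.34)×3.3
The z_c×3.3 term appears on both sides and cancels. Collect the known terms of each column as K = Σ(ρt)_known − 3.3 × (depth of known layers): K_A = 63.58681 − 3.3×23.87 = −15.18419; K_B = 61.9106 − 3.3×(4.22 + 21.34) = −22.4374.
Balance: K_A − x×(3.3 − 2.71) = K_B, so x = (K_A − K_B)/(3.3 − 2.71) = 7.25321/0.59 = 12.3 km.

12.3 km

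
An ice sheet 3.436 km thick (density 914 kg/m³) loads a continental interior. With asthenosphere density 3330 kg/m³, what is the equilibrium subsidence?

0.943 km

For local isostatic compensation: the ice load ρ_ice t is balanced by mantle displaced below, ρ_m s.
s = t ρ_ice / ρ_m = 3.436 km × 914/3330 = 0.943 km.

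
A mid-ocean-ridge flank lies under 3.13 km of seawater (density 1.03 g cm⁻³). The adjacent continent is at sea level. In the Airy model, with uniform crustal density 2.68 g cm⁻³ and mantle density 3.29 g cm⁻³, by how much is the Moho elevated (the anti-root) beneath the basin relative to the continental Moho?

Equating mass per unit area of the two columns: replacing crust with seawater at the top is compensated by replacing crust with mantle at the base: d (ρ_c − ρ_w) = a (ρ_m − ρ_c).
a = d (ρ_c − ρ_w)/(ρ_m − ρ_c) = 3.13 km × 1.65/0.61 = 8.47 km.

8.47 km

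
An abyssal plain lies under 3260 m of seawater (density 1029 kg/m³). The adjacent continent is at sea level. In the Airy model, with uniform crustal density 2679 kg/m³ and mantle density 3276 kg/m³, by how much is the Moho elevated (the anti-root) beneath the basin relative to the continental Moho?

In Airy isostatic equilibrium: replacing crust with seawater at the top is compensated by replacing crust with mantle at the base: d (ρ_c − ρ_w) = a (ρ_m − ρ_c).
a = d (ρ_c − ρ_w)/(ρ_m − ρ_c) = 3260 m × 1650/597 = 9010 m.

9010 m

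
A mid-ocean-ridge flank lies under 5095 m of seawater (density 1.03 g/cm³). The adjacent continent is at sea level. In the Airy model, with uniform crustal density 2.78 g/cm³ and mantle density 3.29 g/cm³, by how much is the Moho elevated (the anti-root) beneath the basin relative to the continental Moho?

17500 m

For local isostatic compensation: replacing crust with seawater at the top is compensated by replacing crust with mantle at the base: d (ρ_c − ρ_w) = a (ρ_m − ρ_c).
a = d (ρ_c − ρ_w)/(ρ_m − ρ_c) = 5095 m × 1.75/0.51 = 17500 m.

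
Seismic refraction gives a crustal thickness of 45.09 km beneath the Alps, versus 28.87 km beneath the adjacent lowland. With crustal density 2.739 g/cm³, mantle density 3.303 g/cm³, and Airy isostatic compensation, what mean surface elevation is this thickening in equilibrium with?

2.77 km

Excess crust Δ = 45.09 km − 28.87 km = 16.22 km, split between elevation h and root r with h + r = Δ.
Airy balance ρ_c h = (ρ_m − ρ_c) r gives r = h ρ_c/(ρ_m − ρ_c), so h (1 + ρ_c/(ρ_m − ρ_c)) = Δ, i.e. h = Δ (ρ_m − ρ_c)/ρ_m.
h = 16.22 km × 0.564/3.303 = 2.77 km.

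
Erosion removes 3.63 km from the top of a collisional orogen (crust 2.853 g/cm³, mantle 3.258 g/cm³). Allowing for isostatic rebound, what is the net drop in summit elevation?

0.451 km

Rebound u = e ρ_c/ρ_m = 3.63 km × 2.853/3.258 = 3.179 km.
Net surface drop = e − u = 3.63 km − 3.179 km = e (ρ_m − ρ_c)/ρ_m = 0.451 km.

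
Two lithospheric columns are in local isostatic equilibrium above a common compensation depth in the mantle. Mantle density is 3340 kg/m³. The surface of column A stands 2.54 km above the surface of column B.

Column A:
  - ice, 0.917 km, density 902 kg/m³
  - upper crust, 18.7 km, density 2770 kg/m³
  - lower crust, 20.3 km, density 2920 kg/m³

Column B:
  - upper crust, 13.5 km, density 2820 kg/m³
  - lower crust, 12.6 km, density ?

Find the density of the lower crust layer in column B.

2870 kg/m³

Take the compensation level at the base of the deeper column (depth z_c below the surface of column A) and equate Σ ρ_i t_i down to z_c; mantle fills any gap and the z_c terms cancel.
Column A: 0.917×902 + 18.7×2770 + 20.3×2920 + (z_c − 39.917)×3340
Column B: 2.54×0 + 13.5×2820 + 12.6×ρ + (z_c − 2.54 − 26.1)×3340
The z_c×3340 term appears on both sides and cancels. Collect the known terms of each column as K = Σ(ρt)_known − 3340 × (depth of known layers): K_A = 111902.134 − 3340×39.917 = −21420.646; K_B = 38070 − 3340×(2.54 + 26.1) = −57587.6.
Balance: K_A = K_B + 12.6×ρ, so ρ = (K_A − K_B)/12.6 = 36167/12.6 = 2870 kg/m³.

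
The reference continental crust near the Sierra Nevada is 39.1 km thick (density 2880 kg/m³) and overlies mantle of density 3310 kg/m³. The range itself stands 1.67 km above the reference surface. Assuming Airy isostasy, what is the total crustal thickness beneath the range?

52 km

Root depth r = h ρ_c / (ρ_m − ρ_c) = 1.67 km × 2880 / 430 = 11.19 km.
Total thickness = T + h + r = 39.1 km + 1.67 km + 11.19 km = 52 km.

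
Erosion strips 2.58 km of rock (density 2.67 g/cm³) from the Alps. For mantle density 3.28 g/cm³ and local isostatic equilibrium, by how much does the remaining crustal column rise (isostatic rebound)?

2.1 km

Unloading: uplift u = e ρ_c/ρ_m = 2.58 km × 2.67/3.28 = 2.1 km.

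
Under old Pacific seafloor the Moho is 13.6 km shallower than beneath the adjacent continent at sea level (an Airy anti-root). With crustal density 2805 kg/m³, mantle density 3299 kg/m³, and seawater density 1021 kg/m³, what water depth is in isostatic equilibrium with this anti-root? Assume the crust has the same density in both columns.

3.77 km

Replacing a thickness d of crust by seawater at the top must be balanced by replacing crust with mantle at the base: d (ρ_c − ρ_w) = a (ρ_m − ρ_c).
d = a (ρ_m − ρ_c)/(ρ_c − ρ_w) = 13.6 km × 494/1784 = 3.77 km.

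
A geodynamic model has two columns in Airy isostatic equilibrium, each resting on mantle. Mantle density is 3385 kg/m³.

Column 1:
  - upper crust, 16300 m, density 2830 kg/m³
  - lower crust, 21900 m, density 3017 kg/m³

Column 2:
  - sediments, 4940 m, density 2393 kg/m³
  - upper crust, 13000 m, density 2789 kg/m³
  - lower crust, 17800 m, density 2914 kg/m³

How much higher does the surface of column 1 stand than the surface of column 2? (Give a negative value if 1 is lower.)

For any compensation level in the mantle, the mantle terms cancel and isostasy reduces to e = (Σt_1 − Σt_2) − (Σ(ρt)_1 − Σ(ρt)_2) / ρ_m.
Σt_1 = 38200 m; Σt_2 = 35740 m; Σ(ρt)_1 = 112201300; Σ(ρt)_2 = 99947620 (in m·kg/m³).
e = (38200 − 35740) − (112201300 − 99947620) / 3385 = −1160 m.

−1160 m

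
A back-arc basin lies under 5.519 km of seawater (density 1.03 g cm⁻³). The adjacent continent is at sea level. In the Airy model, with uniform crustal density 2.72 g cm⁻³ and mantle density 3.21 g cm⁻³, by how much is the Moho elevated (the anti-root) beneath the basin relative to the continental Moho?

In Airy isostatic equilibrium: replacing crust with seawater at the top is compensated by replacing crust with mantle at the base: d (ρ_c − ρ_w) = a (ρ_m − ρ_c).
a = d (ρ_c − ρ_w)/(ρ_m − ρ_c) = 5.519 km × 1.69/0.49 = 19 km.

19 km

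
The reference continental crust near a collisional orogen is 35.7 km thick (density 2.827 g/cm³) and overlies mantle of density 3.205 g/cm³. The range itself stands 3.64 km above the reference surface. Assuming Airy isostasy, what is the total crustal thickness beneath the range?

Root depth r = h ρ_c / (ρ_m − ρ_c) = 3.64 km × 2.827 / 0.378 = 27.22 km.
Total thickness = T + h + r = 35.7 km + 3.64 km + 27.22 km = 66.6 km.

66.6 km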